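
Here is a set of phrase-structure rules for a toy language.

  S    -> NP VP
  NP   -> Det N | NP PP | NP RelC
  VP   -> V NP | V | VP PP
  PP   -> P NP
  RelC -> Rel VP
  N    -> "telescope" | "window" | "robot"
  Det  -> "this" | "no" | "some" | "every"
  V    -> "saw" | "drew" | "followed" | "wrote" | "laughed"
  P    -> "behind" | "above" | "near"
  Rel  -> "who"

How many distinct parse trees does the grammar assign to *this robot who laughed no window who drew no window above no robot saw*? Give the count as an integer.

8

Two of the 8 distinct bracketings:
[S [NP [NP [NP [Det this] [N robot]] [RelC [Rel who] [VP [V laughed] [NP [NP [Det no] [N window]] [RelC [Rel who] [VP [V drew] [NP [Det no] [N window]]]]]]]] [PP [P above] [NP [Det no] [N robot]]]] [VP [V saw]]]
[S [NP [NP [NP [NP [Det this] [N robot]] [RelC [Rel who] [VP [V laughed] [NP [Det no] [N window]]]]] [RelC [Rel who] [VP [V drew] [NP [Det no] [N window]]]]] [PP [P above] [NP [Det no] [N robot]]]] [VP [V saw]]]
The trees differ in how a recursive rule is bracketed over the same span.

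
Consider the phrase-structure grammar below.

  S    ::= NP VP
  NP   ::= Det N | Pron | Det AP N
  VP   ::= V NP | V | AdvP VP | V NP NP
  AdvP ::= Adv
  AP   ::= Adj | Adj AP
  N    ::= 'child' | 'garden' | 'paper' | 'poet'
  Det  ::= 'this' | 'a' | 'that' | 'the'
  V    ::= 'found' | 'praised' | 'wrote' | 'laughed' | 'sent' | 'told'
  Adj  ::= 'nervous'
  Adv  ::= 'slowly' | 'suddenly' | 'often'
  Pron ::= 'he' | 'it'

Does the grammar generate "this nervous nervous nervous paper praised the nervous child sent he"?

Ungrammatical

For S → NP VP, the only prefix that parses as NP is 'this nervous nervous nervous paper', but the remainder 'praised the nervous child sent he' is not a VP under these rules.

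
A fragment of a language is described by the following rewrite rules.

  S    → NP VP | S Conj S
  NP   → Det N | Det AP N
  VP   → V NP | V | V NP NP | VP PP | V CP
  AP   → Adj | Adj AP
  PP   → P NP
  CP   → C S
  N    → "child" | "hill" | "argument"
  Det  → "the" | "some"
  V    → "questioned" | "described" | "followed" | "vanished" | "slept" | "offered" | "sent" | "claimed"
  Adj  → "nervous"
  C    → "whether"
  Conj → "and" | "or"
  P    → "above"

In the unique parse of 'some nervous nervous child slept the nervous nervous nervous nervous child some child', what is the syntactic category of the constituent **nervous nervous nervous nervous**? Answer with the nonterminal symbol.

S
  NP
    Det: some
    AP
      Adj: nervous
      AP
        Adj: nervous
    N: child
  VP
    V: slept
    NP
      Det: the
      AP
        Adj: nervous
        AP
          Adj: nervous
          AP
            Adj: nervous
            AP
              Adj: nervous
      N: child
    NP
      Det: some
      N: child
The span 'nervous nervous nervous nervous' is the AP node built by AP → Adj AP.

AP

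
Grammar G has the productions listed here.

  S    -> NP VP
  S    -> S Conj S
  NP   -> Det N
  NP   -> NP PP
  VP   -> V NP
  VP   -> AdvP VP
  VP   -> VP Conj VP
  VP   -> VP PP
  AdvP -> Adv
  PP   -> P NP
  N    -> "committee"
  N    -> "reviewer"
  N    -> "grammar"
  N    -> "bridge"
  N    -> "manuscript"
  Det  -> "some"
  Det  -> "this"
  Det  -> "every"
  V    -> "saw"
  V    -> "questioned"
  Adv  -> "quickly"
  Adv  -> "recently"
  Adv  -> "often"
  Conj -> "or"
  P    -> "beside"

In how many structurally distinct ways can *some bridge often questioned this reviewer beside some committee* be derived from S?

3

Two of the 3 distinct bracketings:
[S [NP [Det some] [N bridge]] [VP [AdvP [Adv often]] [VP [V questioned] [NP [NP [Det this] [N reviewer]] [PP [P beside] [NP [Det some] [N committee]]]]]]]
[S [NP [Det some] [N bridge]] [VP [AdvP [Adv often]] [VP [VP [V questioned] [NP [Det this] [N reviewer]]] [PP [P beside] [NP [Det some] [N committee]]]]]]
The difference turns on whether NP → NP PP is used at the relevant span, versus an alternative expansion of NP.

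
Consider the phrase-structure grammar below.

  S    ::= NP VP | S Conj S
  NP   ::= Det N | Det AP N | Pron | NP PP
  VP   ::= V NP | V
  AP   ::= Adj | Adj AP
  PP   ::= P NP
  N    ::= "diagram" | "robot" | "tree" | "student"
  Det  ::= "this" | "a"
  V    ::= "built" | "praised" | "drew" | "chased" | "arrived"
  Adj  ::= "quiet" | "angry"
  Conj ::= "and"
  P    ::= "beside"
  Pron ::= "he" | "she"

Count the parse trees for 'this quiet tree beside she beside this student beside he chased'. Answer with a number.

5

Two of the 5 distinct bracketings:
[S [NP [NP [Det this] [AP [Adj quiet]] [N tree]] [PP [P beside] [NP [NP [Pron she]] [PP [P beside] [NP [NP [Det this] [N student]] [PP [P beside] [NP [Pron he]]]]]]]] [VP [V chased]]]
[S [NP [NP [Det this] [AP [Adj quiet]] [N tree]] [PP [P beside] [NP [NP [NP [Pron she]] [PP [P beside] [NP [Det this] [N student]]]] [PP [P beside] [NP [Pron he]]]]]] [VP [V chased]]]
The trees differ in how a recursive rule is bracketed over the same span.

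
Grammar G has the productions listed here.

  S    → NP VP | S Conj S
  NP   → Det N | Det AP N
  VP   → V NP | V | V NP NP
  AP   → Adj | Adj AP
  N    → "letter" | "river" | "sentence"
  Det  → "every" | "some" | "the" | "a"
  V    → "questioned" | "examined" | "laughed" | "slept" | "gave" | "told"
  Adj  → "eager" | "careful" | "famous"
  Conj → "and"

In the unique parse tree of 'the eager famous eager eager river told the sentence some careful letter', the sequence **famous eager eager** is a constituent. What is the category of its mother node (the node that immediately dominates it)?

AP

[S [NP [Det the] [AP [Adj eager] [AP [Adj famous] [AP [Adj eager] [AP [Adj eager]]]]] [N river]] [VP [V told] [NP [Det the] [N sentence]] [NP [Det some] [AP [Adj careful]] [N letter]]]]
The span 'famous eager eager' is the AP node built by AP → Adj AP.
Its mother is the AP built by AP → Adj AP.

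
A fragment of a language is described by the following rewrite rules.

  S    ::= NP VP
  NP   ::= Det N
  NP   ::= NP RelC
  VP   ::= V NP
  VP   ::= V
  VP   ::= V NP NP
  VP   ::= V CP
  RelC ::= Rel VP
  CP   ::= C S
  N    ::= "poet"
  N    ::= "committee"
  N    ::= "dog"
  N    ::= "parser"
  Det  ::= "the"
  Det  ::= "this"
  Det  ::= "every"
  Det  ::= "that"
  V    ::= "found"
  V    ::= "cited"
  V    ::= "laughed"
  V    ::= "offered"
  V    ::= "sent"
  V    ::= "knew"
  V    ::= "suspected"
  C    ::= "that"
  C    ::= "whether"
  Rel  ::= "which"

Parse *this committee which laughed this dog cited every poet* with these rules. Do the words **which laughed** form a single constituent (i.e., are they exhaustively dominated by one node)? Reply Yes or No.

[S [NP [NP [Det this] [N committee]] [RelC [Rel which] [VP [V laughed] [NP [Det this] [N dog]]]]] [VP [V cited] [NP [Det every] [N poet]]]]
The smallest constituent containing 'which laughed' is the RelC spanning 'which laughed this dog'; no single node in the tree dominates exactly the given words.

No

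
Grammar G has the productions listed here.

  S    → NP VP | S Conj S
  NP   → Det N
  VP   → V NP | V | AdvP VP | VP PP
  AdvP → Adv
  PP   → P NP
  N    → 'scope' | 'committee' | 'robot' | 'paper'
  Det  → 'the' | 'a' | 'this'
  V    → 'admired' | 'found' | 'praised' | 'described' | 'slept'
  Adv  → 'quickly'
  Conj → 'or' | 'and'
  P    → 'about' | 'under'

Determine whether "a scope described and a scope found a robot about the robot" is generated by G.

S
  S
    NP
      Det: a
      N: scope
    VP
      V: described
  Conj: and
  S
    NP
      Det: a
      N: scope
    VP
      VP
        V: found
        NP
          Det: a
          N: robot
      PP
        P: about
        NP
          Det: the
          N: robot
Every word is introduced by a lexical rule and the phrasal rules combine the resulting categories into a single S.

Grammatical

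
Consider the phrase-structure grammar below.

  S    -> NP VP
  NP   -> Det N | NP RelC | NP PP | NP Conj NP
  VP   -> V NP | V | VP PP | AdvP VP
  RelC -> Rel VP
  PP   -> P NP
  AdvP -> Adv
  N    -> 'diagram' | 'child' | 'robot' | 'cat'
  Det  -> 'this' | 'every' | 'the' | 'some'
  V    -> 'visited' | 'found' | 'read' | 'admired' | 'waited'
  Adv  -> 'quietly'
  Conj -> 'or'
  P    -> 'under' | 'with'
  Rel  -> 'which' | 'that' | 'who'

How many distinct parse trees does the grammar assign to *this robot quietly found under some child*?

2

The two bracketings:
[S [NP [Det this] [N robot]] [VP [VP [AdvP [Adv quietly]] [VP [V found]]] [PP [P under] [NP [Det some] [N child]]]]]
[S [NP [Det this] [N robot]] [VP [AdvP [Adv quietly]] [VP [VP [V found]] [PP [P under] [NP [Det some] [N child]]]]]]
The trees differ in how a recursive rule is bracketed over the same span.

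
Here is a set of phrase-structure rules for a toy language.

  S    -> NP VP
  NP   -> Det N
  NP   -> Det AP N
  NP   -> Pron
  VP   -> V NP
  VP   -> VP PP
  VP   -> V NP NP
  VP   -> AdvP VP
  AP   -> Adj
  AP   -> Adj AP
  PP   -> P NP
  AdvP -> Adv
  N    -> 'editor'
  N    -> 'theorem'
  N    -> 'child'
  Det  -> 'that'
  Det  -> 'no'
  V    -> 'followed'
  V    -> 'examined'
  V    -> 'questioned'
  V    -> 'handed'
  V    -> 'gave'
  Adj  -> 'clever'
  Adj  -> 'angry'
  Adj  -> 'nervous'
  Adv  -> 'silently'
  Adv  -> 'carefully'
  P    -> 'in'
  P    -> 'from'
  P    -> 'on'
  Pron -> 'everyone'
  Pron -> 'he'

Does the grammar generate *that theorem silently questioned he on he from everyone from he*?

[S [NP [Det that] [N theorem]] [VP [VP [VP [VP [AdvP [Adv silently]] [VP [V questioned] [NP [Pron he]]]] [PP [P on] [NP [Pron he]]]] [PP [P from] [NP [Pron everyone]]]] [PP [P from] [NP [Pron he]]]]]
The bracketing above is licensed at every node by one of the given productions, with S at the root.

Grammatical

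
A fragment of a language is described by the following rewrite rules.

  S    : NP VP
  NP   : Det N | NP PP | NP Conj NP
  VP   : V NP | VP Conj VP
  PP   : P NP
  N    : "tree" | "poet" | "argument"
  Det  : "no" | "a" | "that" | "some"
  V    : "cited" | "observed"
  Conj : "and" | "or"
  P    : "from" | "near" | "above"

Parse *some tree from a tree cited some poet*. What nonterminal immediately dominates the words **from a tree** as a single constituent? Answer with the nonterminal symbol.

PP

S
  NP
    NP
      Det: some
      N: tree
    PP
      P: from
      NP
        Det: a
        N: tree
  VP
    V: cited
    NP
      Det: some
      N: poet
The span 'from a tree' is the PP node built by PP → P NP.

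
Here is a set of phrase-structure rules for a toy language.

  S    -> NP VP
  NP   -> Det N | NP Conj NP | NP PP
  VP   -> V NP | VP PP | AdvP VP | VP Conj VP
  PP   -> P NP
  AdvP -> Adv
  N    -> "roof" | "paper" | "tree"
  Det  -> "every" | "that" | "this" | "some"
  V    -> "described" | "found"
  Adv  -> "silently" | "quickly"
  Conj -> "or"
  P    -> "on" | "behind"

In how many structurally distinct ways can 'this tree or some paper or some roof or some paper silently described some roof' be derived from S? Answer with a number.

5

Two of the 5 distinct bracketings:
[S [NP [NP [Det this] [N tree]] [Conj or] [NP [NP [Det some] [N paper]] [Conj or] [NP [NP [Det some] [N roof]] [Conj or] [NP [Det some] [N paper]]]]] [VP [AdvP [Adv silently]] [VP [V described] [NP [Det some] [N roof]]]]]
[S [NP [NP [Det this] [N tree]] [Conj or] [NP [NP [NP [Det some] [N paper]] [Conj or] [NP [Det some] [N roof]]] [Conj or] [NP [Det some] [N paper]]]] [VP [AdvP [Adv silently]] [VP [V described] [NP [Det some] [N roof]]]]]
The trees differ in how a recursive rule is bracketed over the same span.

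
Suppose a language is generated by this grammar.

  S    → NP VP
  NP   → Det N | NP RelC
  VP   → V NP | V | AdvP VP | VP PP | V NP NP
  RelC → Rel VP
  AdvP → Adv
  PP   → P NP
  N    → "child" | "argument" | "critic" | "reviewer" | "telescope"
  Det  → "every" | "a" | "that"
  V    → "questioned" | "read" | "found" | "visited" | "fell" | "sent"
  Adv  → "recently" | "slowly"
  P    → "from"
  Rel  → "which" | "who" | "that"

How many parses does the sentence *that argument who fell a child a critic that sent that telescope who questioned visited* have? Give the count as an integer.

Two of the 5 distinct bracketings:
[S [NP [NP [Det that] [N argument]] [RelC [Rel who] [VP [V fell] [NP [Det a] [N child]] [NP [NP [Det a] [N critic]] [RelC [Rel that] [VP [V sent] [NP [NP [Det that] [N telescope]] [RelC [Rel who] [VP [V questioned]]]]]]]]]] [VP [V visited]]]
[S [NP [NP [Det that] [N argument]] [RelC [Rel who] [VP [V fell] [NP [Det a] [N child]] [NP [NP [NP [Det a] [N critic]] [RelC [Rel that] [VP [V sent] [NP [Det that] [N telescope]]]]] [RelC [Rel who] [VP [V questioned]]]]]]] [VP [V visited]]]
The trees differ in how a recursive rule is bracketed over the same span.

5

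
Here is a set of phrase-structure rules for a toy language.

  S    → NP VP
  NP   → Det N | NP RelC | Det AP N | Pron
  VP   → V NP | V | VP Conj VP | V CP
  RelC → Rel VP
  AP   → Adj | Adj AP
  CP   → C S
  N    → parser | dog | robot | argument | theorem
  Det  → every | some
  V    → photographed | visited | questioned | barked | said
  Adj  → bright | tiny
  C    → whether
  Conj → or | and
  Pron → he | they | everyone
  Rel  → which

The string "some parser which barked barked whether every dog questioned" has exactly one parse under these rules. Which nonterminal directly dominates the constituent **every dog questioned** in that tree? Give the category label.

S
  NP
    NP
      Det: some
      N: parser
    RelC
      Rel: which
      VP
        V: barked
  VP
    V: barked
    CP
      C: whether
      S
        NP
          Det: every
          N: dog
        VP
          V: questioned
The span 'every dog questioned' is the S node built by S → NP VP.
Its mother is the CP built by CP → C S.

CP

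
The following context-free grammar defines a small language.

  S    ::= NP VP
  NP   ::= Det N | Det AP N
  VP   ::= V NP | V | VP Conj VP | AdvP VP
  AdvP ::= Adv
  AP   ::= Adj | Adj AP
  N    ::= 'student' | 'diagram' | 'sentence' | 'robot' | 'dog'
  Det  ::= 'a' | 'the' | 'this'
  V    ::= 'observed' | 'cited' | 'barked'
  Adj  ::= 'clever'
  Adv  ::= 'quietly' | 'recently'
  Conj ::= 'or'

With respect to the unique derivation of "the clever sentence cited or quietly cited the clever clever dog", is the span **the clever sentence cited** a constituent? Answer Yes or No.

No

[S [NP [Det the] [AP [Adj clever]] [N sentence]] [VP [VP [V cited]] [Conj or] [VP [AdvP [Adv quietly]] [VP [V cited] [NP [Det the] [AP [Adj clever] [AP [Adj clever]]] [N dog]]]]]]
The smallest constituent containing 'the clever sentence cited' is the S spanning 'the clever sentence cited or quietly cited the clever clever dog'; no single node in the tree dominates exactly the given words.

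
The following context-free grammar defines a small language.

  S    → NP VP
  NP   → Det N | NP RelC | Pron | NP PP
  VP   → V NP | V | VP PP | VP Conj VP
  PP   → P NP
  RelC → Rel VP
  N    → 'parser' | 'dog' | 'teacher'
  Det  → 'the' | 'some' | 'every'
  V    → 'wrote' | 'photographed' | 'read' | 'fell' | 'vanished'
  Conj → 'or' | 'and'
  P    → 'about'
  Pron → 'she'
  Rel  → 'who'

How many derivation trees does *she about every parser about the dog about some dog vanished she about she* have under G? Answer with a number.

Two of the 10 distinct bracketings:
[S [NP [NP [Pron she]] [PP [P about] [NP [NP [Det every] [N parser]] [PP [P about] [NP [NP [Det the] [N dog]] [PP [P about] [NP [Det some] [N dog]]]]]]]] [VP [V vanished] [NP [NP [Pron she]] [PP [P about] [NP [Pron she]]]]]]
[S [NP [NP [Pron she]] [PP [P about] [NP [NP [Det every] [N parser]] [PP [P about] [NP [NP [Det the] [N dog]] [PP [P about] [NP [Det some] [N dog]]]]]]]] [VP [VP [V vanished] [NP [Pron she]]] [PP [P about] [NP [Pron she]]]]]
The difference turns on whether VP → VP PP is used at the relevant span, versus an alternative expansion of VP.

10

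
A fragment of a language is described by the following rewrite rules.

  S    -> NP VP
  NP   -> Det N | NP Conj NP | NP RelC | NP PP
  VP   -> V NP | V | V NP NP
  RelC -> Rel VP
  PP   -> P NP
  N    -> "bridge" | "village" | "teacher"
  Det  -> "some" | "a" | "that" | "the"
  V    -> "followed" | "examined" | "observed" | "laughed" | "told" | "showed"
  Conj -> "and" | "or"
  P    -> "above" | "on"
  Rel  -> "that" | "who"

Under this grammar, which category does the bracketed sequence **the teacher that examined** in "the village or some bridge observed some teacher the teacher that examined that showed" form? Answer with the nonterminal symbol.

S
  NP
    NP
      Det: the
      N: village
    Conj: or
    NP
      Det: some
      N: bridge
  VP
    V: observed
    NP
      Det: some
      N: teacher
    NP
      NP
        NP
          Det: the
          N: teacher
        RelC
          Rel: that
          VP
            V: examined
      RelC
        Rel: that
        VP
          V: showed
The span 'the teacher that examined' is the NP node built by NP → NP RelC.

NP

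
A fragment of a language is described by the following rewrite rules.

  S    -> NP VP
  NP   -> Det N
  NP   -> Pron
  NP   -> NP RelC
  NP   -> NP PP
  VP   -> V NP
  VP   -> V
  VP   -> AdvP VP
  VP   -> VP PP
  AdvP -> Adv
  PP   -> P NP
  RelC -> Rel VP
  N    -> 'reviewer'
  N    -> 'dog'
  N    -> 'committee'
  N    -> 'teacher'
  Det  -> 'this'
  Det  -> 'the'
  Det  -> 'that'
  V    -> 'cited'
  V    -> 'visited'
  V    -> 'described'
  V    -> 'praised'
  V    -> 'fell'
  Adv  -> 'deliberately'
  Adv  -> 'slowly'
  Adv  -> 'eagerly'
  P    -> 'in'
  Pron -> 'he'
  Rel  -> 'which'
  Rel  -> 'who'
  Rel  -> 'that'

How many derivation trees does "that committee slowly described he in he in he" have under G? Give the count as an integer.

9

Two of the 9 distinct bracketings:
[S [NP [Det that] [N committee]] [VP [AdvP [Adv slowly]] [VP [V described] [NP [NP [Pron he]] [PP [P in] [NP [NP [Pron he]] [PP [P in] [NP [Pron he]]]]]]]]]
[S [NP [Det that] [N committee]] [VP [AdvP [Adv slowly]] [VP [V described] [NP [NP [NP [Pron he]] [PP [P in] [NP [Pron he]]]] [PP [P in] [NP [Pron he]]]]]]]
The trees differ in how a recursive rule is bracketed over the same span.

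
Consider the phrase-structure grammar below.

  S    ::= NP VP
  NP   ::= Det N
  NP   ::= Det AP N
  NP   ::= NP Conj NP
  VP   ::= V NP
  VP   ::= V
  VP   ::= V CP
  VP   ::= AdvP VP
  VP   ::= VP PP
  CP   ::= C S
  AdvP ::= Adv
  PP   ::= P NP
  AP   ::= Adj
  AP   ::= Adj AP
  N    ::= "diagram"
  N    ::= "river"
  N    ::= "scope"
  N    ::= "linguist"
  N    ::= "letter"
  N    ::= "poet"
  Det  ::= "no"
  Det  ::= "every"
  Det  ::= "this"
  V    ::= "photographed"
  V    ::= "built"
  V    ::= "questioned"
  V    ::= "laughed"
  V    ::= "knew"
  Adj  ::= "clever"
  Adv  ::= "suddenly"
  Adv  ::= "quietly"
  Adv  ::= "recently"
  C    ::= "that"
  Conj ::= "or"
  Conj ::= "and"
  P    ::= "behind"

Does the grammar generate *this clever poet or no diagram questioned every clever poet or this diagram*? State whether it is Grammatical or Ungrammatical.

S
  NP
    NP
      Det: this
      AP
        Adj: clever
      N: poet
    Conj: or
    NP
      Det: no
      N: diagram
  VP
    V: questioned
    NP
      NP
        Det: every
        AP
          Adj: clever
        N: poet
      Conj: or
      NP
        Det: this
        N: diagram
The bracketing above is licensed at every node by one of the given productions, with S at the root.

Grammatical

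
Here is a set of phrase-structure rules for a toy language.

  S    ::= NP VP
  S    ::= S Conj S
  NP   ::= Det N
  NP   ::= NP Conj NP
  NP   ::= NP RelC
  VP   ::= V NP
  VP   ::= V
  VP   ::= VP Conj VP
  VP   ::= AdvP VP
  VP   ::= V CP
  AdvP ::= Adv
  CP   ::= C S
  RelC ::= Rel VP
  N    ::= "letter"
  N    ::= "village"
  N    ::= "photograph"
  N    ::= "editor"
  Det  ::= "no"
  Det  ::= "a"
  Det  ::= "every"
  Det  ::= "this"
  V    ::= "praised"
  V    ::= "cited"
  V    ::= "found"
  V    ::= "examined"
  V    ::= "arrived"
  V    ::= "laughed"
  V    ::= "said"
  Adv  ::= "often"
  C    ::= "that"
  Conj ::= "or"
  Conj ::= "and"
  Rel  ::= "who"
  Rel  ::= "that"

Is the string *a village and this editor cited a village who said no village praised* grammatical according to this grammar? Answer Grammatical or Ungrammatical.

For S → NP VP, every NP-prefix leaves a non-VP remainder: after 'a village' the remainder is not a VP; after 'a village and this editor' the remainder is not a VP. The alternative S rule S → S Conj S likewise has no satisfying split.

Ungrammatical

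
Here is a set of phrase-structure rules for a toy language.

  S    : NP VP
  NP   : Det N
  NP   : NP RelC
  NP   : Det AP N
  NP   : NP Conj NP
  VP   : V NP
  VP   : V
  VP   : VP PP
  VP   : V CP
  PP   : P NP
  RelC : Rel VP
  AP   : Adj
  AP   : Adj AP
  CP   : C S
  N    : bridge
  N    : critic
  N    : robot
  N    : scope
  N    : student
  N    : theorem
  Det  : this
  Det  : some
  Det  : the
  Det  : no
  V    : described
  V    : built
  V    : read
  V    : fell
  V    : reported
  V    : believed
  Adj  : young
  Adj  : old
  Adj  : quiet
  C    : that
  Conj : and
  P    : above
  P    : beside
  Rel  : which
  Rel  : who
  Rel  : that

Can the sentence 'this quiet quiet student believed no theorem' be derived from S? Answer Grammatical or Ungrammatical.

Grammatical

S
  NP
    Det: this
    AP
      Adj: quiet
      AP
        Adj: quiet
    N: student
  VP
    V: believed
    NP
      Det: no
      N: theorem
The bracketing above is licensed at every node by one of the given productions, with S at the root.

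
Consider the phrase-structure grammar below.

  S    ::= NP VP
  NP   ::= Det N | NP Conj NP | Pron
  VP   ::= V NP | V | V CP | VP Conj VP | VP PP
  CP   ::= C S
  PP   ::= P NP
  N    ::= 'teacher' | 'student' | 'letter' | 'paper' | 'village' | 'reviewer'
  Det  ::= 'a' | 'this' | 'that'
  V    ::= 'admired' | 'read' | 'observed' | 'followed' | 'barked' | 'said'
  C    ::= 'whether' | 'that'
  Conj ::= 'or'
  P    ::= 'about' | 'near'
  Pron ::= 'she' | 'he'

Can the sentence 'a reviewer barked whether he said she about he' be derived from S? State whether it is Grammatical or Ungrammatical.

Grammatical

[S [NP [Det a] [N reviewer]] [VP [V barked] [CP [C whether] [S [NP [Pron he]] [VP [VP [V said] [NP [Pron she]]] [PP [P about] [NP [Pron he]]]]]]]]
Every word is introduced by a lexical rule and the phrasal rules combine the resulting categories into a single S.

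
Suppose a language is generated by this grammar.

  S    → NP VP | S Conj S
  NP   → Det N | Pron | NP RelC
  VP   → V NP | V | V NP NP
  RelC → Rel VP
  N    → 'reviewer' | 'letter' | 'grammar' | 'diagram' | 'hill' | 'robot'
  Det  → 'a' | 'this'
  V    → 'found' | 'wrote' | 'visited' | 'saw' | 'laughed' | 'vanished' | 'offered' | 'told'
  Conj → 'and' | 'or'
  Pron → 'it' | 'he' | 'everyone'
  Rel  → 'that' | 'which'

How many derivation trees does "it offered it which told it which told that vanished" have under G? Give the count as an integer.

Two of the 4 distinct bracketings:
[S [NP [Pron it]] [VP [V offered] [NP [NP [Pron it]] [RelC [Rel which] [VP [V told] [NP [NP [NP [Pron it]] [RelC [Rel which] [VP [V told]]]] [RelC [Rel that] [VP [V vanished]]]]]]]]]
[S [NP [Pron it]] [VP [V offered] [NP [NP [NP [Pron it]] [RelC [Rel which] [VP [V told] [NP [NP [Pron it]] [RelC [Rel which] [VP [V told]]]]]]] [RelC [Rel that] [VP [V vanished]]]]]]
The trees differ in how a recursive rule is bracketed over the same span.

4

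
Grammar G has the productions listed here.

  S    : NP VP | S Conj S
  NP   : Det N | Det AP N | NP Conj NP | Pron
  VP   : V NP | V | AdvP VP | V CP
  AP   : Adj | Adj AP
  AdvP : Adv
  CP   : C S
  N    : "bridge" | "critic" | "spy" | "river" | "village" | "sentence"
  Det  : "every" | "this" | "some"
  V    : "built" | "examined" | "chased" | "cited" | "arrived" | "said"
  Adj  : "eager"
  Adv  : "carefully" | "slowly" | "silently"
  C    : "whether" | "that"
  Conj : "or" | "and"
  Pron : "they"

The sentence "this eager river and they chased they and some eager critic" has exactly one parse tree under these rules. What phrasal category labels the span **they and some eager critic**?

[S [NP [NP [Det this] [AP [Adj eager]] [N river]] [Conj and] [NP [Pron they]]] [VP [V chased] [NP [NP [Pron they]] [Conj and] [NP [Det some] [AP [Adj eager]] [N critic]]]]]
The span 'they and some eager critic' is the NP node built by NP → NP Conj NP.

NP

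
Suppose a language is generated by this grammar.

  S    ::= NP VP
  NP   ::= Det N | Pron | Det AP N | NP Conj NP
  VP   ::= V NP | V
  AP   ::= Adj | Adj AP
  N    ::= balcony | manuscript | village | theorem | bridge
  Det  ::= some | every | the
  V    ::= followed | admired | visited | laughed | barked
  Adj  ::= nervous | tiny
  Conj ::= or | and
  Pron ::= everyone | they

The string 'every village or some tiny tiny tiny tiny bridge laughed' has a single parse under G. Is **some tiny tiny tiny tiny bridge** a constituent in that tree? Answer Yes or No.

[S [NP [NP [Det every] [N village]] [Conj or] [NP [Det some] [AP [Adj tiny] [AP [Adj tiny] [AP [Adj tiny] [AP [Adj tiny]]]]] [N bridge]]] [VP [V laughed]]]
The words 'some tiny tiny tiny tiny bridge' are exhaustively dominated by a single NP node (built by NP → Det AP N), so they form a constituent.

Yes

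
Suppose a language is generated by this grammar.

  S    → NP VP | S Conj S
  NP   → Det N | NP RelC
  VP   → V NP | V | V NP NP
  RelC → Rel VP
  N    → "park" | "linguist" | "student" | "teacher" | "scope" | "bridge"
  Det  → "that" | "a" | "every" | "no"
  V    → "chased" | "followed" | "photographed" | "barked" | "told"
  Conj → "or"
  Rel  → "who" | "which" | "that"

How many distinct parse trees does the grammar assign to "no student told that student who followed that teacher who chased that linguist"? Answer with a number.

Two of the 6 distinct bracketings:
[S [NP [Det no] [N student]] [VP [V told] [NP [NP [Det that] [N student]] [RelC [Rel who] [VP [V followed] [NP [NP [Det that] [N teacher]] [RelC [Rel who] [VP [V chased] [NP [Det that] [N linguist]]]]]]]]]]
[S [NP [Det no] [N student]] [VP [V told] [NP [NP [Det that] [N student]] [RelC [Rel who] [VP [V followed] [NP [NP [Det that] [N teacher]] [RelC [Rel who] [VP [V chased]]]] [NP [Det that] [N linguist]]]]]]]
The difference turns on whether VP → V is used at the relevant span, versus an alternative expansion of VP.

6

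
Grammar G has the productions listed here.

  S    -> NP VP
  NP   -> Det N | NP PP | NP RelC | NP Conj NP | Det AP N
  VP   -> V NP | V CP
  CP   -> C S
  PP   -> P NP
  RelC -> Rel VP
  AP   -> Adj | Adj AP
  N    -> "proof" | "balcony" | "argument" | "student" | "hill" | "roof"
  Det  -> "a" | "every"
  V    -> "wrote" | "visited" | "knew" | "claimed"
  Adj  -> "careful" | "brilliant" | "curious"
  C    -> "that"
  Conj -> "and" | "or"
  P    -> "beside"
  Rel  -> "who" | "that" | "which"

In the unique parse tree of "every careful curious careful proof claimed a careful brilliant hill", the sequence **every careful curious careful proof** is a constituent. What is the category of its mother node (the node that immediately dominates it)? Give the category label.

S
  NP
    Det: every
    AP
      Adj: careful
      AP
        Adj: curious
        AP
          Adj: careful
    N: proof
  VP
    V: claimed
    NP
      Det: a
      AP
        Adj: careful
        AP
          Adj: brilliant
      N: hill
The span 'every careful curious careful proof' is the NP node built by NP → Det AP N.
Its mother is the S built by S → NP VP.

S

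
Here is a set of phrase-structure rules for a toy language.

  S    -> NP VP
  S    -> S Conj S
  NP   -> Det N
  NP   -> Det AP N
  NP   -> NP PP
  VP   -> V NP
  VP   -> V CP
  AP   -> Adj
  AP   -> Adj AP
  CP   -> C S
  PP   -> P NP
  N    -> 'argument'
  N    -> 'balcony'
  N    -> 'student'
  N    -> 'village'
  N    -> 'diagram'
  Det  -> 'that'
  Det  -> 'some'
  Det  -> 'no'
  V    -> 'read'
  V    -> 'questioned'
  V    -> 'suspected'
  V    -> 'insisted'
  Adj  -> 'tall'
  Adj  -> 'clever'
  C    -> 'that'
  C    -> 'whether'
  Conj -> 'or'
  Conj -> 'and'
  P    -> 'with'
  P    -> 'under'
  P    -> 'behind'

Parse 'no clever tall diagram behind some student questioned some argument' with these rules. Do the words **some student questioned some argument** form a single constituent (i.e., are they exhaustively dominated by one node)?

[S [NP [NP [Det no] [AP [Adj clever] [AP [Adj tall]]] [N diagram]] [PP [P behind] [NP [Det some] [N student]]]] [VP [V questioned] [NP [Det some] [N argument]]]]
The smallest constituent containing 'some student questioned some argument' is the S spanning 'no clever tall diagram behind some student questioned some argument'; no single node in the tree dominates exactly the given words.

No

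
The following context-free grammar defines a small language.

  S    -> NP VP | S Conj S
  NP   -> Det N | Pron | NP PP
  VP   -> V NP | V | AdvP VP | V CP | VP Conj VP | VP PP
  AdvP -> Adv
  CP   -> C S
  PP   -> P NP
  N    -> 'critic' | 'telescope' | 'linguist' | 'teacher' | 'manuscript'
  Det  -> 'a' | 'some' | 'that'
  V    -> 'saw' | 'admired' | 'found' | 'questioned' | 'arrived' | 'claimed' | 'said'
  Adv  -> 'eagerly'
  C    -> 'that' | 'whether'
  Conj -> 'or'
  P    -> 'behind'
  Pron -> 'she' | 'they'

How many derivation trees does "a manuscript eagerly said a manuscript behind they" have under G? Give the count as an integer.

3

Two of the 3 distinct bracketings:
[S [NP [Det a] [N manuscript]] [VP [AdvP [Adv eagerly]] [VP [V said] [NP [NP [Det a] [N manuscript]] [PP [P behind] [NP [Pron they]]]]]]]
[S [NP [Det a] [N manuscript]] [VP [AdvP [Adv eagerly]] [VP [VP [V said] [NP [Det a] [N manuscript]]] [PP [P behind] [NP [Pron they]]]]]]
The difference turns on whether NP → NP PP is used at the relevant span, versus an alternative expansion of NP.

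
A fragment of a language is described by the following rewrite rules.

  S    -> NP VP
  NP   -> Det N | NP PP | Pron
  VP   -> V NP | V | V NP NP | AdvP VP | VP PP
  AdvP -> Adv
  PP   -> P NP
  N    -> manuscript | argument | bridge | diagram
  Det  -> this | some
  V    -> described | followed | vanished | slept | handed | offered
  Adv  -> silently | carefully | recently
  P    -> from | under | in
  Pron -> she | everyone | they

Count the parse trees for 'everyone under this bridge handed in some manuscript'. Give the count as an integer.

1

[S [NP [NP [Pron everyone]] [PP [P under] [NP [Det this] [N bridge]]]] [VP [VP [V handed]] [PP [P in] [NP [Det some] [N manuscript]]]]]
No rule offers an alternative attachment or grouping for any span, so this is the only derivation.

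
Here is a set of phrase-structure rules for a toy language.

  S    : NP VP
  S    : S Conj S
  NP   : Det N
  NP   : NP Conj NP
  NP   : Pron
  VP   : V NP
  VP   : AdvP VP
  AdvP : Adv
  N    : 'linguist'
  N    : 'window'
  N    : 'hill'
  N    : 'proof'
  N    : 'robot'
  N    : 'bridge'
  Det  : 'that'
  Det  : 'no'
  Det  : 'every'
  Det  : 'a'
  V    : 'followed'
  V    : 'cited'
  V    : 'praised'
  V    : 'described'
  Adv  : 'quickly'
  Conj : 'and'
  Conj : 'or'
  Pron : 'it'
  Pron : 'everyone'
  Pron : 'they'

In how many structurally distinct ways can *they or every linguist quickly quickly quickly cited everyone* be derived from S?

1

[S [NP [NP [Pron they]] [Conj or] [NP [Det every] [N linguist]]] [VP [AdvP [Adv quickly]] [VP [AdvP [Adv quickly]] [VP [AdvP [Adv quickly]] [VP [V cited] [NP [Pron everyone]]]]]]]
No rule offers an alternative attachment or grouping for any span, so this is the only derivation.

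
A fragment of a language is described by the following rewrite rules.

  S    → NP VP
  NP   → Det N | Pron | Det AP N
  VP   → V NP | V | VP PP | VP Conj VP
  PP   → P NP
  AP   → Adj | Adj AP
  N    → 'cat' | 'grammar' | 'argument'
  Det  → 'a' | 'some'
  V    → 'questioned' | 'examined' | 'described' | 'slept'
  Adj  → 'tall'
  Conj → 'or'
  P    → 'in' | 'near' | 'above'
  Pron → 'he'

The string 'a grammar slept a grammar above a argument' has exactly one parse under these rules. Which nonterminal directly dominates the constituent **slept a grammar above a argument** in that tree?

[S [NP [Det a] [N grammar]] [VP [VP [V slept] [NP [Det a] [N grammar]]] [PP [P above] [NP [Det a] [N argument]]]]]
The span 'slept a grammar above a argument' is the VP node built by VP → VP PP.
Its mother is the S built by S → NP VP.

S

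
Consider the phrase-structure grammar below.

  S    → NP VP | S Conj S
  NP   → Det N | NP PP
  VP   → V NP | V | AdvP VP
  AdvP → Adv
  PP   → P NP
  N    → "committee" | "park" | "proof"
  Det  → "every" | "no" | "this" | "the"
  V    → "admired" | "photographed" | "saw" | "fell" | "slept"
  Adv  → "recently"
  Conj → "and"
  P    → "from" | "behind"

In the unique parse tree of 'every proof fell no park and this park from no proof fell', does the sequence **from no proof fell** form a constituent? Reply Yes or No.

No

[S [S [NP [Det every] [N proof]] [VP [V fell] [NP [Det no] [N park]]]] [Conj and] [S [NP [NP [Det this] [N park]] [PP [P from] [NP [Det no] [N proof]]]] [VP [V fell]]]]
The smallest constituent containing 'from no proof fell' is the S spanning 'this park from no proof fell'; no single node in the tree dominates exactly the given words.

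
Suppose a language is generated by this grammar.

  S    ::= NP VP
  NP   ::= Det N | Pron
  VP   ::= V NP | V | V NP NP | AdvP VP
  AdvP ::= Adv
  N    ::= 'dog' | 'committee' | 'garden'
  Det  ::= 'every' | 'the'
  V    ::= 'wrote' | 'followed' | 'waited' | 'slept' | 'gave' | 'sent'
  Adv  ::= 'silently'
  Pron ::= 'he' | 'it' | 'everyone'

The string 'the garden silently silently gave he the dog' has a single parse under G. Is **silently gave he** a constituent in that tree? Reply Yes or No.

[S [NP [Det the] [N garden]] [VP [AdvP [Adv silently]] [VP [AdvP [Adv silently]] [VP [V gave] [NP [Pron he]] [NP [Det the] [N dog]]]]]]
The smallest constituent containing 'silently gave he' is the VP spanning 'silently gave he the dog'; no single node in the tree dominates exactly the given words.

No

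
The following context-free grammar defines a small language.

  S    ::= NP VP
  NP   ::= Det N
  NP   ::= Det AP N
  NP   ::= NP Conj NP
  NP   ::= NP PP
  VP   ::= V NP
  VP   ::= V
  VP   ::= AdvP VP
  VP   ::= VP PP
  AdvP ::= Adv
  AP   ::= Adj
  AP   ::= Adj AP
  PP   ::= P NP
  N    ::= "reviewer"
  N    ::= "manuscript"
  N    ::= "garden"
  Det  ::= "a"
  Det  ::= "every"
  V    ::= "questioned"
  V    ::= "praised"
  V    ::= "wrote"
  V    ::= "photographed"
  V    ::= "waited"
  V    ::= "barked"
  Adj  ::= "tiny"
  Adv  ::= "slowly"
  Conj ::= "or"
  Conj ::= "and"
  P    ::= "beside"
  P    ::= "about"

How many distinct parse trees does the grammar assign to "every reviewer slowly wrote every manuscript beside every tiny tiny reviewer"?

Two of the 3 distinct bracketings:
[S [NP [Det every] [N reviewer]] [VP [AdvP [Adv slowly]] [VP [V wrote] [NP [NP [Det every] [N manuscript]] [PP [P beside] [NP [Det every] [AP [Adj tiny] [AP [Adj tiny]]] [N reviewer]]]]]]]
[S [NP [Det every] [N reviewer]] [VP [AdvP [Adv slowly]] [VP [VP [V wrote] [NP [Det every] [N manuscript]]] [PP [P beside] [NP [Det every] [AP [Adj tiny] [AP [Adj tiny]]] [N reviewer]]]]]]
The difference turns on whether NP → NP PP is used at the relevant span, versus an alternative expansion of NP.

3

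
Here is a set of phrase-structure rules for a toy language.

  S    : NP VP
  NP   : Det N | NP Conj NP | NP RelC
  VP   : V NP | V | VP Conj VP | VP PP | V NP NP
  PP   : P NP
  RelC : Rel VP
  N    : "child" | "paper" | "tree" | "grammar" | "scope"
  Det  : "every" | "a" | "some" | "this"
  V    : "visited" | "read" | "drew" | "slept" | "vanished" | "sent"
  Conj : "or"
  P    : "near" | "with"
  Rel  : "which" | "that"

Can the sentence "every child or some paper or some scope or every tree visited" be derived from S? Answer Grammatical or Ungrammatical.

[S [NP [NP [Det every] [N child]] [Conj or] [NP [NP [Det some] [N paper]] [Conj or] [NP [NP [Det some] [N scope]] [Conj or] [NP [Det every] [N tree]]]]] [VP [V visited]]]
Each bracket corresponds to one application of a listed rule, so the string is derivable from S.

Grammatical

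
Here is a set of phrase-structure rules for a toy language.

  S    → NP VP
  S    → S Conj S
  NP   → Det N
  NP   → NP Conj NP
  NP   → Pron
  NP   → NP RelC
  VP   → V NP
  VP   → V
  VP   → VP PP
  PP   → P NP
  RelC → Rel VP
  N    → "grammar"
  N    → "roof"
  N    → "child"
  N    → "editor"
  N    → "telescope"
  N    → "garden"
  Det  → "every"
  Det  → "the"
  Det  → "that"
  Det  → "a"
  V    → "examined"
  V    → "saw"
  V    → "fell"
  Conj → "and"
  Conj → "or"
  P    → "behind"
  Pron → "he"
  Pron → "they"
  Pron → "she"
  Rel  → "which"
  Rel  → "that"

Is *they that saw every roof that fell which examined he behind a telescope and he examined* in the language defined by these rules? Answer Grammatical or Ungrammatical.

Grammatical

[S [NP [NP [NP [Pron they]] [RelC [Rel that] [VP [V saw] [NP [NP [NP [Det every] [N roof]] [RelC [Rel that] [VP [V fell]]]] [RelC [Rel which] [VP [VP [V examined] [NP [Pron he]]] [PP [P behind] [NP [Det a] [N telescope]]]]]]]]] [Conj and] [NP [Pron he]]] [VP [V examined]]]
The bracketing above is licensed at every node by one of the given productions, with S at the root.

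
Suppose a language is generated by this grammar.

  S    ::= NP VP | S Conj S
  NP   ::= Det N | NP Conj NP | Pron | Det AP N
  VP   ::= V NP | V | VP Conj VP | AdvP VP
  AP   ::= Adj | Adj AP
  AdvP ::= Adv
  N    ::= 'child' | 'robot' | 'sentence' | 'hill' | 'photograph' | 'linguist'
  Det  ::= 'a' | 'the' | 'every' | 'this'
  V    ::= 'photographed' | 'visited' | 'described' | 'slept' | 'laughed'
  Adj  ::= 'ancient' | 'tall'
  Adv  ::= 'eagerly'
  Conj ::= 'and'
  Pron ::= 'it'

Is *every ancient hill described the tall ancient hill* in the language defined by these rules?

S
  NP
    Det: every
    AP
      Adj: ancient
    N: hill
  VP
    V: described
    NP
      Det: the
      AP
        Adj: tall
        AP
          Adj: ancient
      N: hill
Every word is introduced by a lexical rule and the phrasal rules combine the resulting categories into a single S.

Grammatical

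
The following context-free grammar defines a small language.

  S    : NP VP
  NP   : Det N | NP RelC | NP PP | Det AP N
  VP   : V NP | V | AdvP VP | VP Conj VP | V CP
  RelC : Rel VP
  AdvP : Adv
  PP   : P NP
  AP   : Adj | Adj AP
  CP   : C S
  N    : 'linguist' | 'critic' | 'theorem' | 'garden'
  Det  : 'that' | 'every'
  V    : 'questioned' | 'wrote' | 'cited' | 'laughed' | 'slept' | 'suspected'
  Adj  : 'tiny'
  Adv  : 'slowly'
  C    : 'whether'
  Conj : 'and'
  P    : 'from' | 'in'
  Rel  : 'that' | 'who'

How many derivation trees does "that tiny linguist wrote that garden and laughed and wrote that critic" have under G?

2

The two bracketings:
[S [NP [Det that] [AP [Adj tiny]] [N linguist]] [VP [VP [V wrote] [NP [Det that] [N garden]]] [Conj and] [VP [VP [V laughed]] [Conj and] [VP [V wrote] [NP [Det that] [N critic]]]]]]
[S [NP [Det that] [AP [Adj tiny]] [N linguist]] [VP [VP [VP [V wrote] [NP [Det that] [N garden]]] [Conj and] [VP [V laughed]]] [Conj and] [VP [V wrote] [NP [Det that] [N critic]]]]]
The trees differ in how a recursive rule is bracketed over the same span.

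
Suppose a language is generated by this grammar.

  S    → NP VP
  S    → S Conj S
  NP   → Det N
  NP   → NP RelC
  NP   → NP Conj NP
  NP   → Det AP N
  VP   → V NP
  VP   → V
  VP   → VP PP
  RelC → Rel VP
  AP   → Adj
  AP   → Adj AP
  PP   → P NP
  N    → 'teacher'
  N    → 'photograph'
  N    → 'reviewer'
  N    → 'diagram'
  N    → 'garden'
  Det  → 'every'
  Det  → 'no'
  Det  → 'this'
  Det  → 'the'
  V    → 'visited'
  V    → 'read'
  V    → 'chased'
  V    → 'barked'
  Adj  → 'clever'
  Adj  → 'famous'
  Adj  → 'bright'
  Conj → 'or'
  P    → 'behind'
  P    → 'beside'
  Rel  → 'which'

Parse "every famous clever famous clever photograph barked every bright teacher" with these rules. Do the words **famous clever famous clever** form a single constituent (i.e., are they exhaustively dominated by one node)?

[S [NP [Det every] [AP [Adj famous] [AP [Adj clever] [AP [Adj famous] [AP [Adj clever]]]]] [N photograph]] [VP [V barked] [NP [Det every] [AP [Adj bright]] [N teacher]]]]
The words 'famous clever famous clever' are exhaustively dominated by a single AP node (built by AP → Adj AP), so they form a constituent.

Yes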